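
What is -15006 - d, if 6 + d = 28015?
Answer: -43015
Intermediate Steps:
d = 28009 (d = -6 + 28015 = 28009)
-15006 - d = -15006 - 1*28009 = -15006 - 28009 = -43015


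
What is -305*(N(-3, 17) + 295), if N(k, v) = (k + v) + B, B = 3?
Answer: -95160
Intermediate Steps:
N(k, v) = 3 + k + v (N(k, v) = (k + v) + 3 = 3 + k + v)
-305*(N(-3, 17) + 295) = -305*((3 - 3 + 17) + 295) = -305*(17 + 295) = -305*312 = -95160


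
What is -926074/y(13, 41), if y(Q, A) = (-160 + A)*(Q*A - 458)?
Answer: 926074/8925 ≈ 103.76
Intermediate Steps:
y(Q, A) = (-458 + A*Q)*(-160 + A) (y(Q, A) = (-160 + A)*(A*Q - 458) = (-160 + A)*(-458 + A*Q) = (-458 + A*Q)*(-160 + A))
-926074/y(13, 41) = -926074/(73280 - 458*41 + 13*41**2 - 160*41*13) = -926074/(73280 - 18778 + 13*1681 - 85280) = -926074/(73280 - 18778 + 21853 - 85280) = -926074/(-8925) = -926074*(-1/8925) = 926074/8925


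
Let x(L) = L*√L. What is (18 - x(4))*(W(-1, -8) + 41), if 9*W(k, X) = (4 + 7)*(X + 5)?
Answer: 1120/3 ≈ 373.33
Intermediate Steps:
W(k, X) = 55/9 + 11*X/9 (W(k, X) = ((4 + 7)*(X + 5))/9 = (11*(5 + X))/9 = (55 + 11*X)/9 = 55/9 + 11*X/9)
x(L) = L^(3/2)
(18 - x(4))*(W(-1, -8) + 41) = (18 - 4^(3/2))*((55/9 + (11/9)*(-8)) + 41) = (18 - 1*8)*((55/9 - 88/9) + 41) = (18 - 8)*(-11/3 + 41) = 10*(112/3) = 1120/3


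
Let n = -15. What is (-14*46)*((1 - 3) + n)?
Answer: 10948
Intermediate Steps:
(-14*46)*((1 - 3) + n) = (-14*46)*((1 - 3) - 15) = -644*(-2 - 15) = -644*(-17) = 10948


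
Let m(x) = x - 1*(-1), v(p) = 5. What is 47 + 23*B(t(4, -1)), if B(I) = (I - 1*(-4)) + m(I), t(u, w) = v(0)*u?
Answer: 1082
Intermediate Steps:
m(x) = 1 + x (m(x) = x + 1 = 1 + x)
t(u, w) = 5*u
B(I) = 5 + 2*I (B(I) = (I - 1*(-4)) + (1 + I) = (I + 4) + (1 + I) = (4 + I) + (1 + I) = 5 + 2*I)
47 + 23*B(t(4, -1)) = 47 + 23*(5 + 2*(5*4)) = 47 + 23*(5 + 2*20) = 47 + 23*(5 + 40) = 47 + 23*45 = 47 + 1035 = 1082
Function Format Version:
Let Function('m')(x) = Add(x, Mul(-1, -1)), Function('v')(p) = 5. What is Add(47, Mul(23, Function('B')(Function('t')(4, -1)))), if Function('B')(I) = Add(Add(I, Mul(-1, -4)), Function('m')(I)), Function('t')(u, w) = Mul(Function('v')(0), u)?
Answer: 1082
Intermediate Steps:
Function('m')(x) = Add(1, x) (Function('m')(x) = Add(x, 1) = Add(1, x))
Function('t')(u, w) = Mul(5, u)
Function('B')(I) = Add(5, Mul(2, I)) (Function('B')(I) = Add(Add(I, Mul(-1, -4)), Add(1, I)) = Add(Add(I, 4), Add(1, I)) = Add(Add(4, I), Add(1, I)) = Add(5, Mul(2, I)))
Add(47, Mul(23, Function('B')(Function('t')(4, -1)))) = Add(47, Mul(23, Add(5, Mul(2, Mul(5, 4))))) = Add(47, Mul(23, Add(5, Mul(2, 20)))) = Add(47, Mul(23, Add(5, 40))) = Add(47, Mul(23, 45)) = Add(47, 1035) = 1082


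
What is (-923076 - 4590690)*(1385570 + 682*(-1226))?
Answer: -3029472563508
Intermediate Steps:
(-923076 - 4590690)*(1385570 + 682*(-1226)) = -5513766*(1385570 - 836132) = -5513766*549438 = -3029472563508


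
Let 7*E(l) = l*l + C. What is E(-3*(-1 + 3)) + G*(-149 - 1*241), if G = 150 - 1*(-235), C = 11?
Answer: -1051003/7 ≈ -1.5014e+5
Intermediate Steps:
G = 385 (G = 150 + 235 = 385)
E(l) = 11/7 + l²/7 (E(l) = (l*l + 11)/7 = (l² + 11)/7 = (11 + l²)/7 = 11/7 + l²/7)
E(-3*(-1 + 3)) + G*(-149 - 1*241) = (11/7 + (-3*(-1 + 3))²/7) + 385*(-149 - 1*241) = (11/7 + (-3*2)²/7) + 385*(-149 - 241) = (11/7 + (⅐)*(-6)²) + 385*(-390) = (11/7 + (⅐)*36) - 150150 = (11/7 + 36/7) - 150150 = 47/7 - 150150 = -1051003/7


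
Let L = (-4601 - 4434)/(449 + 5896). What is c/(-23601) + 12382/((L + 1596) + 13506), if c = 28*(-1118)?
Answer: 970703802382/452257254231 ≈ 2.1464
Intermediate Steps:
c = -31304
L = -1807/1269 (L = -9035/6345 = -9035*1/6345 = -1807/1269 ≈ -1.4240)
c/(-23601) + 12382/((L + 1596) + 13506) = -31304/(-23601) + 12382/((-1807/1269 + 1596) + 13506) = -31304*(-1/23601) + 12382/(2023517/1269 + 13506) = 31304/23601 + 12382/(19162631/1269) = 31304/23601 + 12382*(1269/19162631) = 31304/23601 + 15712758/19162631 = 970703802382/452257254231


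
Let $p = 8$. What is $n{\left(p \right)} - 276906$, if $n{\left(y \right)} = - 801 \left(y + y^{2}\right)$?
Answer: $-334578$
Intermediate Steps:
$n{\left(y \right)} = - 801 y - 801 y^{2}$
$n{\left(p \right)} - 276906 = \left(-801\right) 8 \left(1 + 8\right) - 276906 = \left(-801\right) 8 \cdot 9 - 276906 = -57672 - 276906 = -334578$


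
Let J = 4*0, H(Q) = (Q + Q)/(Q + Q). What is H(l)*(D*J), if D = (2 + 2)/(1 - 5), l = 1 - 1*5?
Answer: 0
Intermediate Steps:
l = -4 (l = 1 - 5 = -4)
D = -1 (D = 4/(-4) = 4*(-¼) = -1)
H(Q) = 1 (H(Q) = (2*Q)/((2*Q)) = (2*Q)*(1/(2*Q)) = 1)
J = 0
H(l)*(D*J) = 1*(-1*0) = 1*0 = 0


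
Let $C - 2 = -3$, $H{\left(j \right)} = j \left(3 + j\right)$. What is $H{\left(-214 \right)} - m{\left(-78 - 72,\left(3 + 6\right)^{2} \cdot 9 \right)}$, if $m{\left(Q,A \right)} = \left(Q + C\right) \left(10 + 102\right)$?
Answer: $62066$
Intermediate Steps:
$C = -1$ ($C = 2 - 3 = -1$)
$m{\left(Q,A \right)} = -112 + 112 Q$ ($m{\left(Q,A \right)} = \left(Q - 1\right) \left(10 + 102\right) = \left(-1 + Q\right) 112 = -112 + 112 Q$)
$H{\left(-214 \right)} - m{\left(-78 - 72,\left(3 + 6\right)^{2} \cdot 9 \right)} = - 214 \left(3 - 214\right) - \left(-112 + 112 \left(-78 - 72\right)\right) = \left(-214\right) \left(-211\right) - \left(-112 + 112 \left(-78 - 72\right)\right) = 45154 - \left(-112 + 112 \left(-150\right)\right) = 45154 - \left(-112 - 16800\right) = 45154 - -16912 = 45154 + 16912 = 62066$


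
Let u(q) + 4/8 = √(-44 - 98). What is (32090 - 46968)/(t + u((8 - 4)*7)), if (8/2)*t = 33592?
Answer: -499752020/282072593 + 59512*I*√142/282072593 ≈ -1.7717 + 0.0025141*I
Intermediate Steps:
t = 8398 (t = (¼)*33592 = 8398)
u(q) = -½ + I*√142 (u(q) = -½ + √(-44 - 98) = -½ + √(-142) = -½ + I*√142)
(32090 - 46968)/(t + u((8 - 4)*7)) = (32090 - 46968)/(8398 + (-½ + I*√142)) = -14878/(16795/2 + I*√142)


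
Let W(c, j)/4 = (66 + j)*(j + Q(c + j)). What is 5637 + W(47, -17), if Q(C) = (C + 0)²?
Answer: 178705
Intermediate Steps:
Q(C) = C²
W(c, j) = 4*(66 + j)*(j + (c + j)²) (W(c, j) = 4*((66 + j)*(j + (c + j)²)) = 4*(66 + j)*(j + (c + j)²))
5637 + W(47, -17) = 5637 + (4*(-17)² + 264*(-17) + 264*(47 - 17)² + 4*(-17)*(47 - 17)²) = 5637 + (4*289 - 4488 + 264*30² + 4*(-17)*30²) = 5637 + (1156 - 4488 + 264*900 + 4*(-17)*900) = 5637 + (1156 - 4488 + 237600 - 61200) = 5637 + 173068 = 178705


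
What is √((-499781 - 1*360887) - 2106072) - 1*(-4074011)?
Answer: 4074011 + 2*I*√741685 ≈ 4.074e+6 + 1722.4*I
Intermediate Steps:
√((-499781 - 1*360887) - 2106072) - 1*(-4074011) = √((-499781 - 360887) - 2106072) + 4074011 = √(-860668 - 2106072) + 4074011 = √(-2966740) + 4074011 = 2*I*√741685 + 4074011 = 4074011 + 2*I*√741685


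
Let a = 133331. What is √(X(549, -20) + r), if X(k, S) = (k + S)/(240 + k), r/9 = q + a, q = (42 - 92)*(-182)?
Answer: 2*√199499253585/789 ≈ 1132.2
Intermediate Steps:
q = 9100 (q = -50*(-182) = 9100)
r = 1281879 (r = 9*(9100 + 133331) = 9*142431 = 1281879)
X(k, S) = (S + k)/(240 + k)
√(X(549, -20) + r) = √((-20 + 549)/(240 + 549) + 1281879) = √(529/789 + 1281879) = √(1011403060/789) = 2*√199499253585/789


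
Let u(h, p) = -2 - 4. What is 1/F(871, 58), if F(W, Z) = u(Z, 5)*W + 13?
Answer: -1/5213 ≈ -0.00019183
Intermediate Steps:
u(h, p) = -6
F(W, Z) = 13 - 6*W (F(W, Z) = -6*W + 13 = 13 - 6*W)
1/F(871, 58) = 1/(13 - 6*871) = 1/(13 - 5226) = 1/(-5213) = -1/5213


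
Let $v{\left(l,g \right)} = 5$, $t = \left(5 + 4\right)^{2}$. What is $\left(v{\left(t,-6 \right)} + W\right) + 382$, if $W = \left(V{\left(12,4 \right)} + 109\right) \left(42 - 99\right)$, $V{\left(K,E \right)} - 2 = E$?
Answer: $-6168$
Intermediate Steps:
$V{\left(K,E \right)} = 2 + E$
$t = 81$ ($t = 9^{2} = 81$)
$W = -6555$ ($W = \left(\left(2 + 4\right) + 109\right) \left(42 - 99\right) = \left(6 + 109\right) \left(-57\right) = 115 \left(-57\right) = -6555$)
$\left(v{\left(t,-6 \right)} + W\right) + 382 = \left(5 - 6555\right) + 382 = -6550 + 382 = -6168$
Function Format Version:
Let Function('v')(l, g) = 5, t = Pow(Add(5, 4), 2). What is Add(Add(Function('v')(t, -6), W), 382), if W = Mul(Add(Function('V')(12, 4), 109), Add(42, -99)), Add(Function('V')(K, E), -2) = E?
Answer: -6168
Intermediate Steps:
Function('V')(K, E) = Add(2, E)
t = 81 (t = Pow(9, 2) = 81)
W = -6555 (W = Mul(Add(Add(2, 4), 109), Add(42, -99)) = Mul(Add(6, 109), -57) = Mul(115, -57) = -6555)
Add(Add(Function('v')(t, -6), W), 382) = Add(Add(5, -6555), 382) = Add(-6550, 382) = -6168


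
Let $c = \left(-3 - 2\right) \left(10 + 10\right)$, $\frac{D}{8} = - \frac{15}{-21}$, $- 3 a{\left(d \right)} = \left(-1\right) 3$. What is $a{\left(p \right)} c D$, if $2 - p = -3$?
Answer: $- \frac{4000}{7} \approx -571.43$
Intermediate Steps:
$p = 5$ ($p = 2 - -3 = 2 + 3 = 5$)
$a{\left(d \right)} = 1$ ($a{\left(d \right)} = - \frac{\left(-1\right) 3}{3} = \left(- \frac{1}{3}\right) \left(-3\right) = 1$)
$D = \frac{40}{7}$ ($D = 8 \left(- \frac{15}{-21}\right) = 8 \left(\left(-15\right) \left(- \frac{1}{21}\right)\right) = 8 \cdot \frac{5}{7} = \frac{40}{7} \approx 5.7143$)
$c = -100$ ($c = \left(-5\right) 20 = -100$)
$a{\left(p \right)} c D = 1 \left(-100\right) \frac{40}{7} = \left(-100\right) \frac{40}{7} = - \frac{4000}{7}$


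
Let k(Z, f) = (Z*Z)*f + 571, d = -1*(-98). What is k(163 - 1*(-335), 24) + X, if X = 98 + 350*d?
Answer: 5987065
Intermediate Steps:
d = 98
k(Z, f) = 571 + f*Z² (k(Z, f) = Z²*f + 571 = f*Z² + 571 = 571 + f*Z²)
X = 34398 (X = 98 + 350*98 = 98 + 34300 = 34398)
k(163 - 1*(-335), 24) + X = (571 + 24*(163 - 1*(-335))²) + 34398 = (571 + 24*(163 + 335)²) + 34398 = (571 + 24*498²) + 34398 = (571 + 24*248004) + 34398 = (571 + 5952096) + 34398 = 5952667 + 34398 = 5987065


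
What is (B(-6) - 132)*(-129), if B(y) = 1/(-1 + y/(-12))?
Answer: 17286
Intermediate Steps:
B(y) = 1/(-1 - y/12) (B(y) = 1/(-1 + y*(-1/12)) = 1/(-1 - y/12))
(B(-6) - 132)*(-129) = (-12/(12 - 6) - 132)*(-129) = (-12/6 - 132)*(-129) = (-12*⅙ - 132)*(-129) = (-2 - 132)*(-129) = -134*(-129) = 17286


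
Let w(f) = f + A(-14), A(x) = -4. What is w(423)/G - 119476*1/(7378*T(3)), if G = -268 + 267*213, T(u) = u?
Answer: -28375739/5264079 ≈ -5.3904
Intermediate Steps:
w(f) = -4 + f (w(f) = f - 4 = -4 + f)
G = 56603 (G = -268 + 56871 = 56603)
w(423)/G - 119476*1/(7378*T(3)) = (-4 + 423)/56603 - 119476/(3*7378) = 419*(1/56603) - 119476/22134 = 419/56603 - 119476*1/22134 = 419/56603 - 502/93 = -28375739/5264079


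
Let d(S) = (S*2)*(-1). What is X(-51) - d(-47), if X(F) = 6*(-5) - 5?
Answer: -129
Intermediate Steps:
d(S) = -2*S (d(S) = (2*S)*(-1) = -2*S)
X(F) = -35 (X(F) = -30 - 5 = -35)
X(-51) - d(-47) = -35 - (-2)*(-47) = -35 - 1*94 = -35 - 94 = -129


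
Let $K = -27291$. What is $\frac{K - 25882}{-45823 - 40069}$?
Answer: $\frac{53173}{85892} \approx 0.61907$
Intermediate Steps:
$\frac{K - 25882}{-45823 - 40069} = \frac{-27291 - 25882}{-45823 - 40069} = - \frac{53173}{-85892} = \left(-53173\right) \left(- \frac{1}{85892}\right) = \frac{53173}{85892}$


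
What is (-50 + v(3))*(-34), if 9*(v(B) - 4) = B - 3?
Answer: 1564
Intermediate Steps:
v(B) = 11/3 + B/9 (v(B) = 4 + (B - 3)/9 = 4 + (-3 + B)/9 = 4 + (-⅓ + B/9) = 11/3 + B/9)
(-50 + v(3))*(-34) = (-50 + (11/3 + (⅑)*3))*(-34) = (-50 + (11/3 + ⅓))*(-34) = (-50 + 4)*(-34) = -46*(-34) = 1564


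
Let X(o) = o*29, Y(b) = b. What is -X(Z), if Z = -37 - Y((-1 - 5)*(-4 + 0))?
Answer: 1769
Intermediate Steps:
Z = -61 (Z = -37 - (-1 - 5)*(-4 + 0) = -37 - (-6)*(-4) = -37 - 1*24 = -37 - 24 = -61)
X(o) = 29*o
-X(Z) = -29*(-61) = -1*(-1769) = 1769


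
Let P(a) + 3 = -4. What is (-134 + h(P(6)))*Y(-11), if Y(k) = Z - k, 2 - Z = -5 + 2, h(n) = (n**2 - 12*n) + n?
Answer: -128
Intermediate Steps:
P(a) = -7 (P(a) = -3 - 4 = -7)
h(n) = n**2 - 11*n
Z = 5 (Z = 2 - (-5 + 2) = 2 - 1*(-3) = 2 + 3 = 5)
Y(k) = 5 - k
(-134 + h(P(6)))*Y(-11) = (-134 - 7*(-11 - 7))*(5 - 1*(-11)) = (-134 - 7*(-18))*(5 + 11) = (-134 + 126)*16 = -8*16 = -128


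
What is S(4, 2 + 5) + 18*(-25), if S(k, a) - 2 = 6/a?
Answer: -3130/7 ≈ -447.14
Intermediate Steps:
S(k, a) = 2 + 6/a
S(4, 2 + 5) + 18*(-25) = (2 + 6/(2 + 5)) + 18*(-25) = (2 + 6/7) - 450 = 20/7 - 450 = -3130/7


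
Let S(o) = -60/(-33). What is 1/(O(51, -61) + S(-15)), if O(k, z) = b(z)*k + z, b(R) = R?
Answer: -11/34872 ≈ -0.00031544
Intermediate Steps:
S(o) = 20/11 (S(o) = -60*(-1/33) = 20/11)
O(k, z) = z + k*z (O(k, z) = z*k + z = k*z + z = z + k*z)
1/(O(51, -61) + S(-15)) = 1/(-61*(1 + 51) + 20/11) = 1/(-61*52 + 20/11) = 1/(-3172 + 20/11) = 1/(-34872/11) = -11/34872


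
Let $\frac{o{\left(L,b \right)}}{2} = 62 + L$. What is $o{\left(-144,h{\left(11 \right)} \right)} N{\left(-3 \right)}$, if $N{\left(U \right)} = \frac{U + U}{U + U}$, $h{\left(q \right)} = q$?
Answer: $-164$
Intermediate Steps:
$o{\left(L,b \right)} = 124 + 2 L$ ($o{\left(L,b \right)} = 2 \left(62 + L\right) = 124 + 2 L$)
$N{\left(U \right)} = 1$ ($N{\left(U \right)} = \frac{2 U}{2 U} = 2 U \frac{1}{2 U} = 1$)
$o{\left(-144,h{\left(11 \right)} \right)} N{\left(-3 \right)} = \left(124 + 2 \left(-144\right)\right) 1 = \left(124 - 288\right) 1 = \left(-164\right) 1 = -164$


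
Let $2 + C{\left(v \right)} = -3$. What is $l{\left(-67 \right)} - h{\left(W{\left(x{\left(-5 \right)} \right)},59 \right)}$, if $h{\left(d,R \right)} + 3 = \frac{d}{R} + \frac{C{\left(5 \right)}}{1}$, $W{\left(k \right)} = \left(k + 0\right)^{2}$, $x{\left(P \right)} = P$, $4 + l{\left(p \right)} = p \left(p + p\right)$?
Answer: $\frac{529913}{59} \approx 8981.6$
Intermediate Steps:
$l{\left(p \right)} = -4 + 2 p^{2}$ ($l{\left(p \right)} = -4 + p \left(p + p\right) = -4 + p 2 p = -4 + 2 p^{2}$)
$C{\left(v \right)} = -5$ ($C{\left(v \right)} = -2 - 3 = -5$)
$W{\left(k \right)} = k^{2}$
$h{\left(d,R \right)} = -8 + \frac{d}{R}$ ($h{\left(d,R \right)} = -3 + \left(\frac{d}{R} - \frac{5}{1}\right) = -3 + \left(\frac{d}{R} - 5\right) = -3 - \left(5 - \frac{d}{R}\right) = -8 + \frac{d}{R}$)
$l{\left(-67 \right)} - h{\left(W{\left(x{\left(-5 \right)} \right)},59 \right)} = \left(-4 + 2 \left(-67\right)^{2}\right) - \left(-8 + \frac{\left(-5\right)^{2}}{59}\right) = \left(-4 + 2 \cdot 4489\right) - \left(-8 + 25 \cdot \frac{1}{59}\right) = \left(-4 + 8978\right) - \left(-8 + \frac{25}{59}\right) = 8974 - - \frac{447}{59} = 8974 + \frac{447}{59} = \frac{529913}{59}$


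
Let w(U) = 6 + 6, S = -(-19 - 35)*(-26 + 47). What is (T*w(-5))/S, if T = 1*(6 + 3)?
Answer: 2/21 ≈ 0.095238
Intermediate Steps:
S = 1134 (S = -(-54)*21 = -1*(-1134) = 1134)
T = 9 (T = 1*9 = 9)
w(U) = 12
(T*w(-5))/S = (9*12)/1134 = 108*(1/1134) = 2/21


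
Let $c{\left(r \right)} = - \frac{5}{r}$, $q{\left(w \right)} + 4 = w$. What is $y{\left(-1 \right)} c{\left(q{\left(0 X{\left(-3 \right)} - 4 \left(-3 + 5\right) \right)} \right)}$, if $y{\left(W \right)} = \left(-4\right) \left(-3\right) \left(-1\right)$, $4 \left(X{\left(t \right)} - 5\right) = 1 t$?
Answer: $-5$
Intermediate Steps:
$X{\left(t \right)} = 5 + \frac{t}{4}$ ($X{\left(t \right)} = 5 + \frac{1 t}{4} = 5 + \frac{t}{4}$)
$q{\left(w \right)} = -4 + w$
$y{\left(W \right)} = -12$ ($y{\left(W \right)} = 12 \left(-1\right) = -12$)
$y{\left(-1 \right)} c{\left(q{\left(0 X{\left(-3 \right)} - 4 \left(-3 + 5\right) \right)} \right)} = - 12 \left(- \frac{5}{-4 + \left(0 \left(5 + \frac{1}{4} \left(-3\right)\right) - 4 \left(-3 + 5\right)\right)}\right) = - 12 \left(- \frac{5}{-4 + \left(0 \left(5 - \frac{3}{4}\right) - 4 \cdot 2\right)}\right) = - 12 \left(- \frac{5}{-4 + \left(0 \cdot \frac{17}{4} - 8\right)}\right) = - 12 \left(- \frac{5}{-4 + \left(0 - 8\right)}\right) = - 12 \left(- \frac{5}{-4 - 8}\right) = - 12 \left(- \frac{5}{-12}\right) = - 12 \left(\left(-5\right) \left(- \frac{1}{12}\right)\right) = \left(-12\right) \frac{5}{12} = -5$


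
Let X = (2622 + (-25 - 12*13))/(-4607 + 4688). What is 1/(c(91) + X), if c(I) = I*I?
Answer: 81/673202 ≈ 0.00012032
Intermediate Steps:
X = 2441/81 (X = (2622 + (-25 - 156))/81 = (2622 - 181)*(1/81) = 2441*(1/81) = 2441/81 ≈ 30.136)
c(I) = I**2
1/(c(91) + X) = 1/(91**2 + 2441/81) = 1/(8281 + 2441/81) = 1/(673202/81) = 81/673202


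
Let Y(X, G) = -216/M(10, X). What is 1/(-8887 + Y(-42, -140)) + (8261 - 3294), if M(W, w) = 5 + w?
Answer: 1632171064/328603 ≈ 4967.0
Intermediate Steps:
Y(X, G) = -216/(5 + X)
1/(-8887 + Y(-42, -140)) + (8261 - 3294) = 1/(-8887 - 216/(5 - 42)) + (8261 - 3294) = 1/(-8887 - 216/(-37)) + 4967 = 1/(-8887 - 216*(-1/37)) + 4967 = 1/(-8887 + 216/37) + 4967 = 1/(-328603/37) + 4967 = -37/328603 + 4967 = 1632171064/328603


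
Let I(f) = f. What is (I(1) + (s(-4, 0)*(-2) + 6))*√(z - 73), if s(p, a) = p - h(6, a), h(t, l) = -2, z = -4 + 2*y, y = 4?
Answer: 11*I*√69 ≈ 91.373*I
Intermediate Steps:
z = 4 (z = -4 + 2*4 = -4 + 8 = 4)
s(p, a) = 2 + p (s(p, a) = p - 1*(-2) = p + 2 = 2 + p)
(I(1) + (s(-4, 0)*(-2) + 6))*√(z - 73) = (1 + ((2 - 4)*(-2) + 6))*√(4 - 73) = (1 + (-2*(-2) + 6))*√(-69) = (1 + (4 + 6))*(I*√69) = (1 + 10)*(I*√69) = 11*(I*√69) = 11*I*√69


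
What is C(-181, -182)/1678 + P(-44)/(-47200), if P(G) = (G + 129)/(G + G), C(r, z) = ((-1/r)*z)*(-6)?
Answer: 456154723/126152308480 ≈ 0.0036159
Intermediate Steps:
C(r, z) = 6*z/r (C(r, z) = -z/r*(-6) = 6*z/r)
P(G) = (129 + G)/(2*G) (P(G) = (129 + G)/((2*G)) = (129 + G)*(1/(2*G)) = (129 + G)/(2*G))
C(-181, -182)/1678 + P(-44)/(-47200) = (6*(-182)/(-181))/1678 + ((½)*(129 - 44)/(-44))/(-47200) = (6*(-182)*(-1/181))*(1/1678) + ((½)*(-1/44)*85)*(-1/47200) = (1092/181)*(1/1678) - 85/88*(-1/47200) = 546/151859 + 17/830720 = 456154723/126152308480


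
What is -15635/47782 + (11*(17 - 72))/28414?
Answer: -118290250/339419437 ≈ -0.34851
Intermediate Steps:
-15635/47782 + (11*(17 - 72))/28414 = -15635*1/47782 + (11*(-55))*(1/28414) = -15635/47782 - 605*1/28414 = -15635/47782 - 605/28414 = -118290250/339419437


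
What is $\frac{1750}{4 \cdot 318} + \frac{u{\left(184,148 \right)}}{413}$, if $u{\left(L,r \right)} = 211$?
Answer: $\frac{495571}{262668} \approx 1.8867$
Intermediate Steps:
$\frac{1750}{4 \cdot 318} + \frac{u{\left(184,148 \right)}}{413} = \frac{1750}{4 \cdot 318} + \frac{211}{413} = \frac{1750}{1272} + 211 \cdot \frac{1}{413} = 1750 \cdot \frac{1}{1272} + \frac{211}{413} = \frac{875}{636} + \frac{211}{413} = \frac{495571}{262668}$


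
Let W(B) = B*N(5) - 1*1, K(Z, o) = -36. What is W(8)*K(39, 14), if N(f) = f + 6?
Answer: -3132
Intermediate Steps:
N(f) = 6 + f
W(B) = -1 + 11*B (W(B) = B*(6 + 5) - 1*1 = B*11 - 1 = 11*B - 1 = -1 + 11*B)
W(8)*K(39, 14) = (-1 + 11*8)*(-36) = (-1 + 88)*(-36) = 87*(-36) = -3132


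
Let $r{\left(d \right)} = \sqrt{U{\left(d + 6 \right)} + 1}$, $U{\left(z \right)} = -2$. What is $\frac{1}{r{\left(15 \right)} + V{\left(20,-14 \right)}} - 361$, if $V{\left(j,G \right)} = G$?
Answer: $- \frac{71131}{197} - \frac{i}{197} \approx -361.07 - 0.0050761 i$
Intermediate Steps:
$r{\left(d \right)} = i$ ($r{\left(d \right)} = \sqrt{-2 + 1} = \sqrt{-1} = i$)
$\frac{1}{r{\left(15 \right)} + V{\left(20,-14 \right)}} - 361 = \frac{1}{i - 14} - 361 = \frac{1}{-14 + i} - 361 = \frac{-14 - i}{197} - 361 = -361 + \frac{-14 - i}{197}$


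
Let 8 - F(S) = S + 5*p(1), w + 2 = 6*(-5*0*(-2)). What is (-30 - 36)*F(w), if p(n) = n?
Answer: -330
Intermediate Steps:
w = -2 (w = -2 + 6*(-5*0*(-2)) = -2 + 6*(0*(-2)) = -2 + 6*0 = -2 + 0 = -2)
F(S) = 3 - S (F(S) = 8 - (S + 5*1) = 8 - (S + 5) = 8 - (5 + S) = 8 + (-5 - S) = 3 - S)
(-30 - 36)*F(w) = (-30 - 36)*(3 - 1*(-2)) = -66*(3 + 2) = -66*5 = -330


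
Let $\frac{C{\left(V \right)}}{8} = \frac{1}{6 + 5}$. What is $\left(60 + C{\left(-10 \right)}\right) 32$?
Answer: $\frac{21376}{11} \approx 1943.3$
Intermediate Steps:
$C{\left(V \right)} = \frac{8}{11}$ ($C{\left(V \right)} = \frac{8}{6 + 5} = \frac{8}{11}$)
$\left(60 + C{\left(-10 \right)}\right) 32 = \left(60 + \frac{8}{11}\right) 32 = \frac{668}{11} \cdot 32 = \frac{21376}{11}$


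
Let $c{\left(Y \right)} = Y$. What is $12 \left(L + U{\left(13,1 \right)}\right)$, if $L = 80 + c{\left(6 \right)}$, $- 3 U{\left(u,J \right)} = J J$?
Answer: $1028$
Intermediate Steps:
$U{\left(u,J \right)} = - \frac{J^{2}}{3}$ ($U{\left(u,J \right)} = - \frac{J J}{3} = - \frac{J^{2}}{3}$)
$L = 86$ ($L = 80 + 6 = 86$)
$12 \left(L + U{\left(13,1 \right)}\right) = 12 \left(86 - \frac{1^{2}}{3}\right) = 12 \left(86 - \frac{1}{3}\right) = 12 \cdot \frac{257}{3} = 1028$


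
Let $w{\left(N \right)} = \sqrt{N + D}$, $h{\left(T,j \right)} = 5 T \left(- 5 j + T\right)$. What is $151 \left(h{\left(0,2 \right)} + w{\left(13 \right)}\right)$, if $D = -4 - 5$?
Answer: $302$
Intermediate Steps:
$D = -9$
$h{\left(T,j \right)} = 5 T \left(T - 5 j\right)$
$w{\left(N \right)} = \sqrt{-9 + N}$ ($w{\left(N \right)} = \sqrt{N - 9} = \sqrt{-9 + N}$)
$151 \left(h{\left(0,2 \right)} + w{\left(13 \right)}\right) = 151 \left(5 \cdot 0 \left(0 - 10\right) + \sqrt{-9 + 13}\right) = 151 \left(5 \cdot 0 \left(0 - 10\right) + \sqrt{4}\right) = 151 \left(5 \cdot 0 \left(-10\right) + 2\right) = 151 \left(0 + 2\right) = 151 \cdot 2 = 302$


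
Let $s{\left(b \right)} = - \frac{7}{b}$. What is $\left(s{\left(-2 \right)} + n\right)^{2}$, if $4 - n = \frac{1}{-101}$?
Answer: $\frac{2301289}{40804} \approx 56.399$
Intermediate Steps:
$n = \frac{405}{101}$ ($n = 4 - \frac{1}{-101} = 4 - - \frac{1}{101} = 4 + \frac{1}{101} = \frac{405}{101} \approx 4.0099$)
$\left(s{\left(-2 \right)} + n\right)^{2} = \left(- \frac{7}{-2} + \frac{405}{101}\right)^{2} = \left(\left(-7\right) \left(- \frac{1}{2}\right) + \frac{405}{101}\right)^{2} = \left(\frac{7}{2} + \frac{405}{101}\right)^{2} = \left(\frac{1517}{202}\right)^{2} = \frac{2301289}{40804}$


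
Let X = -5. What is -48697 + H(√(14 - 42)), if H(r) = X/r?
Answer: -48697 + 5*I*√7/14 ≈ -48697.0 + 0.94491*I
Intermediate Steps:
H(r) = -5/r
-48697 + H(√(14 - 42)) = -48697 - 5/√(14 - 42) = -48697 - 5*(-I*√7/14) = -48697 - (-5)*I*√7/14 = -48697 + 5*I*√7/14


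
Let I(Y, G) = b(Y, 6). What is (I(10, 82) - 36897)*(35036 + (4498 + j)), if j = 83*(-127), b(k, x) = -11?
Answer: -1070073644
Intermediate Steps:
I(Y, G) = -11
j = -10541
(I(10, 82) - 36897)*(35036 + (4498 + j)) = (-11 - 36897)*(35036 + (4498 - 10541)) = -36908*(35036 - 6043) = -36908*28993 = -1070073644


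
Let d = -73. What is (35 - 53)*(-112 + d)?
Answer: 3330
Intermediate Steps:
(35 - 53)*(-112 + d) = (35 - 53)*(-112 - 73) = -18*(-185) = 3330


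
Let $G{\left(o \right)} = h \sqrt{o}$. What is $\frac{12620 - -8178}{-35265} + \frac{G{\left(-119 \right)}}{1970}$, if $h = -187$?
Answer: $- \frac{20798}{35265} - \frac{187 i \sqrt{119}}{1970} \approx -0.58976 - 1.0355 i$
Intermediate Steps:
$G{\left(o \right)} = - 187 \sqrt{o}$
$\frac{12620 - -8178}{-35265} + \frac{G{\left(-119 \right)}}{1970} = \frac{12620 - -8178}{-35265} + \frac{\left(-187\right) \sqrt{-119}}{1970} = \left(12620 + 8178\right) \left(- \frac{1}{35265}\right) + - 187 i \sqrt{119} \cdot \frac{1}{1970} = 20798 \left(- \frac{1}{35265}\right) + - 187 i \sqrt{119} \cdot \frac{1}{1970} = - \frac{20798}{35265} - \frac{187 i \sqrt{119}}{1970}$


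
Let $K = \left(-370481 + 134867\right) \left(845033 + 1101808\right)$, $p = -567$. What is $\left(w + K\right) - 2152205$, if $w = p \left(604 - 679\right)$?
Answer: $-458705105054$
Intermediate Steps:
$w = 42525$ ($w = - 567 \left(604 - 679\right) = \left(-567\right) \left(-75\right) = 42525$)
$K = -458702995374$ ($K = \left(-235614\right) 1946841 = -458702995374$)
$\left(w + K\right) - 2152205 = \left(42525 - 458702995374\right) - 2152205 = -458702952849 - 2152205 = -458705105054$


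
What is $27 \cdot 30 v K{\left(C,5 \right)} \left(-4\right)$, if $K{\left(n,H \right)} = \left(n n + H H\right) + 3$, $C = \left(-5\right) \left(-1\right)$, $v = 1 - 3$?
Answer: $343440$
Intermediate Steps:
$v = -2$ ($v = 1 - 3 = -2$)
$C = 5$
$K{\left(n,H \right)} = 3 + H^{2} + n^{2}$ ($K{\left(n,H \right)} = \left(n^{2} + H^{2}\right) + 3 = \left(H^{2} + n^{2}\right) + 3 = 3 + H^{2} + n^{2}$)
$27 \cdot 30 v K{\left(C,5 \right)} \left(-4\right) = 27 \cdot 30 - 2 \left(3 + 5^{2} + 5^{2}\right) \left(-4\right) = 810 - 2 \left(3 + 25 + 25\right) \left(-4\right) = 810 \left(-2\right) 53 \left(-4\right) = 810 \left(\left(-106\right) \left(-4\right)\right) = 810 \cdot 424 = 343440$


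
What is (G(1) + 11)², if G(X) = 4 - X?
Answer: 196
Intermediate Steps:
(G(1) + 11)² = ((4 - 1*1) + 11)² = ((4 - 1) + 11)² = (3 + 11)² = 14² = 196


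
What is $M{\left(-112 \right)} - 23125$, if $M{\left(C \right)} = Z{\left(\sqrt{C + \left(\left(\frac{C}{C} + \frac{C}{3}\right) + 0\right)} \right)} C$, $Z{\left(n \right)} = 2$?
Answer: $-23349$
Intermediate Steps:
$M{\left(C \right)} = 2 C$
$M{\left(-112 \right)} - 23125 = 2 \left(-112\right) - 23125 = -224 - 23125 = -23349$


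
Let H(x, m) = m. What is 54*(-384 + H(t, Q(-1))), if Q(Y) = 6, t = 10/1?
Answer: -20412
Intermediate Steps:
t = 10 (t = 10*1 = 10)
54*(-384 + H(t, Q(-1))) = 54*(-384 + 6) = 54*(-378) = -20412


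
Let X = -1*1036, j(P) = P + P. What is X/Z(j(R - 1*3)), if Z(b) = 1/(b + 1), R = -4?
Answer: 13468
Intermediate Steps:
j(P) = 2*P
Z(b) = 1/(1 + b)
X = -1036
X/Z(j(R - 1*3)) = -1036/1/(1 + 2*(-4 - 1*3)) = -1036/1/(1 + 2*(-4 - 3)) = -1036/1/(1 + 2*(-7)) = -1036/1/(1 - 14) = -1036/1/(-13) = -1036/(-1/13) = -13*(-1036) = 13468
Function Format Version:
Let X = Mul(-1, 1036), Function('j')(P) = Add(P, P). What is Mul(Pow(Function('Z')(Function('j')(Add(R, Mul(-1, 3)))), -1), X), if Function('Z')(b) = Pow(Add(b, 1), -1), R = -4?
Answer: 13468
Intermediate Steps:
Function('j')(P) = Mul(2, P)
Function('Z')(b) = Pow(Add(1, b), -1)
X = -1036
Mul(Pow(Function('Z')(Function('j')(Add(R, Mul(-1, 3)))), -1), X) = Mul(Pow(Pow(Add(1, Mul(2, Add(-4, Mul(-1, 3)))), -1), -1), -1036) = Mul(Pow(Pow(Add(1, Mul(2, Add(-4, -3))), -1), -1), -1036) = Mul(Pow(Pow(Add(1, Mul(2, -7)), -1), -1), -1036) = Mul(Pow(Pow(Add(1, -14), -1), -1), -1036) = Mul(Pow(Pow(-13, -1), -1), -1036) = Mul(Pow(Rational(-1, 13), -1), -1036) = Mul(-13, -1036) = 13468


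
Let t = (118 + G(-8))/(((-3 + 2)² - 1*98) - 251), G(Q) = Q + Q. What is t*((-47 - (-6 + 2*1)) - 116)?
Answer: 2703/58 ≈ 46.603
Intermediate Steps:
G(Q) = 2*Q
t = -17/58 (t = (118 + 2*(-8))/(((-3 + 2)² - 1*98) - 251) = (118 - 16)/(((-1)² - 98) - 251) = 102/((1 - 98) - 251) = 102/(-97 - 251) = 102/(-348) = 102*(-1/348) = -17/58 ≈ -0.29310)
t*((-47 - (-6 + 2*1)) - 116) = -17*((-47 - (-6 + 2*1)) - 116)/58 = -17*((-47 - (-6 + 2)) - 116)/58 = -17*((-47 - 1*(-4)) - 116)/58 = -17*((-47 + 4) - 116)/58 = -17*(-43 - 116)/58 = -17/58*(-159) = 2703/58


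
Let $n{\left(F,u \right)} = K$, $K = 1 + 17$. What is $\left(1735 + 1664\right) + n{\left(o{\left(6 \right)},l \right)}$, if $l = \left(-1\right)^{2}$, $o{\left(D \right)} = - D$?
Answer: $3417$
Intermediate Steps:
$l = 1$
$K = 18$
$n{\left(F,u \right)} = 18$
$\left(1735 + 1664\right) + n{\left(o{\left(6 \right)},l \right)} = \left(1735 + 1664\right) + 18 = 3399 + 18 = 3417$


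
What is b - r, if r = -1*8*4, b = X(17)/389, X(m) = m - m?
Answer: 32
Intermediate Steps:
X(m) = 0
b = 0 (b = 0/389 = 0*(1/389) = 0)
r = -32 (r = -8*4 = -32)
b - r = 0 - 1*(-32) = 0 + 32 = 32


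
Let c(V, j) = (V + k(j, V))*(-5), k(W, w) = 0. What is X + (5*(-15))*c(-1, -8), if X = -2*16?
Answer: -407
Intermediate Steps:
X = -32
c(V, j) = -5*V (c(V, j) = (V + 0)*(-5) = V*(-5) = -5*V)
X + (5*(-15))*c(-1, -8) = -32 + (5*(-15))*(-5*(-1)) = -32 - 75*5 = -32 - 375 = -407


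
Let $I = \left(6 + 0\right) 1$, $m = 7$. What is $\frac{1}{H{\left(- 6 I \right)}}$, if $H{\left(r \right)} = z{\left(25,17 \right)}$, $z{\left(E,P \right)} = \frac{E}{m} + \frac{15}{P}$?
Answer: $\frac{119}{530} \approx 0.22453$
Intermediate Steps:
$I = 6$ ($I = 6 \cdot 1 = 6$)
$z{\left(E,P \right)} = \frac{15}{P} + \frac{E}{7}$ ($z{\left(E,P \right)} = \frac{E}{7} + \frac{15}{P} = \frac{15}{P} + \frac{E}{7}$)
$H{\left(r \right)} = \frac{530}{119}$ ($H{\left(r \right)} = \frac{15}{17} + \frac{1}{7} \cdot 25 = 15 \cdot \frac{1}{17} + \frac{25}{7} = \frac{15}{17} + \frac{25}{7} = \frac{530}{119}$)
$\frac{1}{H{\left(- 6 I \right)}} = \frac{1}{\frac{530}{119}} = \frac{119}{530}$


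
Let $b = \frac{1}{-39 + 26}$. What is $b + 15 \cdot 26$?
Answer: $\frac{5069}{13} \approx 389.92$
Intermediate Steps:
$b = - \frac{1}{13}$ ($b = \frac{1}{-13} = - \frac{1}{13} \approx -0.076923$)
$b + 15 \cdot 26 = - \frac{1}{13} + 15 \cdot 26 = - \frac{1}{13} + 390 = \frac{5069}{13}$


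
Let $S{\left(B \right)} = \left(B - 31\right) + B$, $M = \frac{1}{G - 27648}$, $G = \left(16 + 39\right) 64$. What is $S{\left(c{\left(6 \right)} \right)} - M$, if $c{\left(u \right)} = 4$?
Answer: $- \frac{554943}{24128} \approx -23.0$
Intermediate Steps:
$G = 3520$ ($G = 55 \cdot 64 = 3520$)
$M = - \frac{1}{24128}$ ($M = \frac{1}{3520 - 27648} = \frac{1}{-24128} = - \frac{1}{24128} \approx -4.1446 \cdot 10^{-5}$)
$S{\left(B \right)} = -31 + 2 B$ ($S{\left(B \right)} = \left(-31 + B\right) + B = -31 + 2 B$)
$S{\left(c{\left(6 \right)} \right)} - M = \left(-31 + 2 \cdot 4\right) - - \frac{1}{24128} = \left(-31 + 8\right) + \frac{1}{24128} = -23 + \frac{1}{24128} = - \frac{554943}{24128}$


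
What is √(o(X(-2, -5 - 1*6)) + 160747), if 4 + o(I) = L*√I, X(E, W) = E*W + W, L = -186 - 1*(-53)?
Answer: √(160743 - 133*√11) ≈ 400.38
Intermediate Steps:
L = -133 (L = -186 + 53 = -133)
X(E, W) = W + E*W
o(I) = -4 - 133*√I
√(o(X(-2, -5 - 1*6)) + 160747) = √((-4 - 133*√11) + 160747) = √(160743 - 133*√11)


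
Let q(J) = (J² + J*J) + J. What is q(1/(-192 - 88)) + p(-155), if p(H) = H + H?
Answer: -12152139/39200 ≈ -310.00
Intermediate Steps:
q(J) = J + 2*J² (q(J) = (J² + J²) + J = 2*J² + J = J + 2*J²)
p(H) = 2*H
q(1/(-192 - 88)) + p(-155) = (1 + 2/(-192 - 88))/(-192 - 88) + 2*(-155) = (1 + 2/(-280))/(-280) - 310 = -(1 + 2*(-1/280))/280 - 310 = -(1 - 1/140)/280 - 310 = -1/280*139/140 - 310 = -139/39200 - 310 = -12152139/39200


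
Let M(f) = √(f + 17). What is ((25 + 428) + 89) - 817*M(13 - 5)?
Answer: -3543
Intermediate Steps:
M(f) = √(17 + f)
((25 + 428) + 89) - 817*M(13 - 5) = ((25 + 428) + 89) - 817*√(17 + (13 - 5)) = (453 + 89) - 817*√(17 + 8) = 542 - 817*√25 = 542 - 817*5 = 542 - 4085 = -3543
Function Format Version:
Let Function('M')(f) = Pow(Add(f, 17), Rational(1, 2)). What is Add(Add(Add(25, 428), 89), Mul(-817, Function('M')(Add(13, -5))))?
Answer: -3543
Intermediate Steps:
Function('M')(f) = Pow(Add(17, f), Rational(1, 2))
Add(Add(Add(25, 428), 89), Mul(-817, Function('M')(Add(13, -5)))) = Add(Add(Add(25, 428), 89), Mul(-817, Pow(Add(17, Add(13, -5)), Rational(1, 2)))) = Add(Add(453, 89), Mul(-817, Pow(Add(17, 8), Rational(1, 2)))) = Add(542, Mul(-817, Pow(25, Rational(1, 2)))) = Add(542, Mul(-817, 5)) = Add(542, -4085) = -3543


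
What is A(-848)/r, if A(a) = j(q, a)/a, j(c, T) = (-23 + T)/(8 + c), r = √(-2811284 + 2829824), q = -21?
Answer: -67*√515/2620320 ≈ -0.00058026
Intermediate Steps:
r = 6*√515 (r = √18540 = 6*√515 ≈ 136.16)
j(c, T) = (-23 + T)/(8 + c)
A(a) = (23/13 - a/13)/a (A(a) = ((-23 + a)/(8 - 21))/a = ((-23 + a)/(-13))/a = (-(-23 + a)/13)/a = (23/13 - a/13)/a)
A(-848)/r = ((1/13)*(23 - 1*(-848))/(-848))/((6*√515)) = ((1/13)*(-1/848)*(23 + 848))*(√515/3090) = ((1/13)*(-1/848)*871)*(√515/3090) = -67*√515/2620320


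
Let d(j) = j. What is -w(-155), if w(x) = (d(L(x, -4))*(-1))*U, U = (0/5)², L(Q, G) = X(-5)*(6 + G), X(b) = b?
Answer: 0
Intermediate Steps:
L(Q, G) = -30 - 5*G (L(Q, G) = -5*(6 + G) = -30 - 5*G)
U = 0 (U = (0*(⅕))² = 0² = 0)
w(x) = 0 (w(x) = ((-30 - 5*(-4))*(-1))*0 = ((-30 + 20)*(-1))*0 = -10*(-1)*0 = 10*0 = 0)
-w(-155) = -1*0 = 0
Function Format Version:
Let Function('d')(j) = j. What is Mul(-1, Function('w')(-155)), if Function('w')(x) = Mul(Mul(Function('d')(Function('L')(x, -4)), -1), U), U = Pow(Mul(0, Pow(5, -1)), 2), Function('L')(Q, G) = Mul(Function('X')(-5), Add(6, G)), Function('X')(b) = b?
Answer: 0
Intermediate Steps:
Function('L')(Q, G) = Add(-30, Mul(-5, G)) (Function('L')(Q, G) = Mul(-5, Add(6, G)) = Add(-30, Mul(-5, G)))
U = 0 (U = Pow(Mul(0, Rational(1, 5)), 2) = Pow(0, 2) = 0)
Function('w')(x) = 0 (Function('w')(x) = Mul(Mul(Add(-30, Mul(-5, -4)), -1), 0) = Mul(Mul(Add(-30, 20), -1), 0) = Mul(Mul(-10, -1), 0) = Mul(10, 0) = 0)
Mul(-1, Function('w')(-155)) = Mul(-1, 0) = 0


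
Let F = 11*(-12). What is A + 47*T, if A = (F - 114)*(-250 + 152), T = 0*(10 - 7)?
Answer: 24108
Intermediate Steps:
T = 0 (T = 0*3 = 0)
F = -132
A = 24108 (A = (-132 - 114)*(-250 + 152) = -246*(-98) = 24108)
A + 47*T = 24108 + 47*0 = 24108 + 0 = 24108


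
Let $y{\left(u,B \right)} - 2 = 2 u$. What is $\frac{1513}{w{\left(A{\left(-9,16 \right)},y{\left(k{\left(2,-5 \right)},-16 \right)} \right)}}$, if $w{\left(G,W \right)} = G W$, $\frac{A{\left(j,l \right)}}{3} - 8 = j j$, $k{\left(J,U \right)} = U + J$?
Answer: $- \frac{17}{12} \approx -1.4167$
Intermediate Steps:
$k{\left(J,U \right)} = J + U$
$A{\left(j,l \right)} = 24 + 3 j^{2}$ ($A{\left(j,l \right)} = 24 + 3 j j = 24 + 3 j^{2}$)
$y{\left(u,B \right)} = 2 + 2 u$
$\frac{1513}{w{\left(A{\left(-9,16 \right)},y{\left(k{\left(2,-5 \right)},-16 \right)} \right)}} = \frac{1513}{\left(24 + 3 \left(-9\right)^{2}\right) \left(2 + 2 \left(2 - 5\right)\right)} = \frac{1513}{\left(24 + 3 \cdot 81\right) \left(2 + 2 \left(-3\right)\right)} = \frac{1513}{\left(24 + 243\right) \left(2 - 6\right)} = \frac{1513}{267 \left(-4\right)} = \frac{1513}{-1068} = 1513 \left(- \frac{1}{1068}\right) = - \frac{17}{12}$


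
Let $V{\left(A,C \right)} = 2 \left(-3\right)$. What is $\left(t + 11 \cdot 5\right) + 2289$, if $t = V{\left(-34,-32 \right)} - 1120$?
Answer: $1218$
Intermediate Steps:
$V{\left(A,C \right)} = -6$
$t = -1126$ ($t = -6 - 1120 = -1126$)
$\left(t + 11 \cdot 5\right) + 2289 = \left(-1126 + 11 \cdot 5\right) + 2289 = \left(-1126 + 55\right) + 2289 = -1071 + 2289 = 1218$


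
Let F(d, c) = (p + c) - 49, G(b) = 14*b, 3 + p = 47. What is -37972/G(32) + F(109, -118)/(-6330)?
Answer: -10012819/118160 ≈ -84.740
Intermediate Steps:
p = 44 (p = -3 + 47 = 44)
F(d, c) = -5 + c (F(d, c) = (44 + c) - 49 = -5 + c)
-37972/G(32) + F(109, -118)/(-6330) = -37972/(14*32) + (-5 - 118)/(-6330) = -37972/448 - 123*(-1/6330) = -37972*1/448 + 41/2110 = -9493/112 + 41/2110 = -10012819/118160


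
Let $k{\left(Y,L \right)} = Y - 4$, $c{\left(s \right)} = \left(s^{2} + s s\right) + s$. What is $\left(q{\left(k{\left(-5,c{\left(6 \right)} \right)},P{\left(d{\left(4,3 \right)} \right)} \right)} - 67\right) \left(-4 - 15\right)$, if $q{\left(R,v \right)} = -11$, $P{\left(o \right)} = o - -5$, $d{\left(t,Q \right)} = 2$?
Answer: $1482$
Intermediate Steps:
$c{\left(s \right)} = s + 2 s^{2}$ ($c{\left(s \right)} = \left(s^{2} + s^{2}\right) + s = 2 s^{2} + s = s + 2 s^{2}$)
$k{\left(Y,L \right)} = -4 + Y$ ($k{\left(Y,L \right)} = Y - 4 = -4 + Y$)
$P{\left(o \right)} = 5 + o$ ($P{\left(o \right)} = o + 5 = 5 + o$)
$\left(q{\left(k{\left(-5,c{\left(6 \right)} \right)},P{\left(d{\left(4,3 \right)} \right)} \right)} - 67\right) \left(-4 - 15\right) = \left(-11 - 67\right) \left(-4 - 15\right) = - 78 \left(-4 - 15\right) = \left(-78\right) \left(-19\right) = 1482$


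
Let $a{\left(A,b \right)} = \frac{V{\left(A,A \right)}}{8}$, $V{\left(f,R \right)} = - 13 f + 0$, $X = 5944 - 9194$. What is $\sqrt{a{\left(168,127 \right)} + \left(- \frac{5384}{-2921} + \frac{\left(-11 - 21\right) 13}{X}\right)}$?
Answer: $\frac{i \sqrt{1445301876345}}{73025} \approx 16.463 i$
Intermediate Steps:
$X = -3250$ ($X = 5944 - 9194 = -3250$)
$V{\left(f,R \right)} = - 13 f$
$a{\left(A,b \right)} = - \frac{13 A}{8}$ ($a{\left(A,b \right)} = \frac{\left(-13\right) A}{8} = - 13 A \frac{1}{8} = - \frac{13 A}{8}$)
$\sqrt{a{\left(168,127 \right)} + \left(- \frac{5384}{-2921} + \frac{\left(-11 - 21\right) 13}{X}\right)} = \sqrt{\left(- \frac{13}{8}\right) 168 + \left(- \frac{5384}{-2921} + \frac{\left(-11 - 21\right) 13}{-3250}\right)} = \sqrt{-273 + \left(\left(-5384\right) \left(- \frac{1}{2921}\right) + \left(-32\right) 13 \left(- \frac{1}{3250}\right)\right)} = \sqrt{-273 + \left(\frac{5384}{2921} - - \frac{16}{125}\right)} = \sqrt{-273 + \left(\frac{5384}{2921} + \frac{16}{125}\right)} = \sqrt{-273 + \frac{719736}{365125}} = \sqrt{- \frac{98959389}{365125}} = \frac{i \sqrt{1445301876345}}{73025}$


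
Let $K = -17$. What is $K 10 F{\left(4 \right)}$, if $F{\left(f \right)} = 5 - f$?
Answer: $-170$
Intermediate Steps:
$K 10 F{\left(4 \right)} = \left(-17\right) 10 \left(5 - 4\right) = - 170 \left(5 - 4\right) = \left(-170\right) 1 = -170$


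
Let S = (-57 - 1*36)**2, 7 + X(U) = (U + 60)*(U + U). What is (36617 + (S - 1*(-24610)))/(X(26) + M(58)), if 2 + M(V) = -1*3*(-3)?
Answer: 17469/1118 ≈ 15.625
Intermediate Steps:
M(V) = 7 (M(V) = -2 - 1*3*(-3) = -2 - 3*(-3) = -2 + 9 = 7)
X(U) = -7 + 2*U*(60 + U) (X(U) = -7 + (U + 60)*(U + U) = -7 + (60 + U)*(2*U) = -7 + 2*U*(60 + U))
S = 8649 (S = (-57 - 36)**2 = (-93)**2 = 8649)
(36617 + (S - 1*(-24610)))/(X(26) + M(58)) = (36617 + (8649 - 1*(-24610)))/((-7 + 2*26**2 + 120*26) + 7) = (36617 + (8649 + 24610))/((-7 + 2*676 + 3120) + 7) = (36617 + 33259)/((-7 + 1352 + 3120) + 7) = 69876/(4465 + 7) = 69876/4472 = 69876*(1/4472) = 17469/1118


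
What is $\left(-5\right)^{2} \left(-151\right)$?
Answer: $-3775$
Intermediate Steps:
$\left(-5\right)^{2} \left(-151\right) = 25 \left(-151\right) = -3775$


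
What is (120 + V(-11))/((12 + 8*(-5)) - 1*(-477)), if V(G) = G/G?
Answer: 121/449 ≈ 0.26949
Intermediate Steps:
V(G) = 1
(120 + V(-11))/((12 + 8*(-5)) - 1*(-477)) = (120 + 1)/((12 + 8*(-5)) - 1*(-477)) = 121/((12 - 40) + 477) = 121/(-28 + 477) = 121/449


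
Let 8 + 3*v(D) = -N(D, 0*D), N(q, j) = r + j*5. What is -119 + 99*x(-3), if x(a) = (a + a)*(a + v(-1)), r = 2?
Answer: 3643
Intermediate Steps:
N(q, j) = 2 + 5*j (N(q, j) = 2 + j*5 = 2 + 5*j)
v(D) = -10/3 (v(D) = -8/3 + (-(2 + 5*(0*D)))/3 = -8/3 + (-(2 + 5*0))/3 = -8/3 + (-(2 + 0))/3 = -8/3 + (-1*2)/3 = -8/3 + (⅓)*(-2) = -8/3 - ⅔ = -10/3)
x(a) = 2*a*(-10/3 + a) (x(a) = (a + a)*(a - 10/3) = (2*a)*(-10/3 + a) = 2*a*(-10/3 + a))
-119 + 99*x(-3) = -119 + 99*((⅔)*(-3)*(-10 + 3*(-3))) = -119 + 99*((⅔)*(-3)*(-10 - 9)) = -119 + 99*((⅔)*(-3)*(-19)) = -119 + 99*38 = -119 + 3762 = 3643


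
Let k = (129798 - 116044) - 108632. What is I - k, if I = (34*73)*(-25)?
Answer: 32828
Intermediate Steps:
I = -62050 (I = 2482*(-25) = -62050)
k = -94878 (k = 13754 - 108632 = -94878)
I - k = -62050 - 1*(-94878) = -62050 + 94878 = 32828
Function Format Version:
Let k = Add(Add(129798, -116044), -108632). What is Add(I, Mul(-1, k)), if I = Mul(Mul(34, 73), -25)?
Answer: 32828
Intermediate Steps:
I = -62050 (I = Mul(2482, -25) = -62050)
k = -94878 (k = Add(13754, -108632) = -94878)
Add(I, Mul(-1, k)) = Add(-62050, Mul(-1, -94878)) = Add(-62050, 94878) = 32828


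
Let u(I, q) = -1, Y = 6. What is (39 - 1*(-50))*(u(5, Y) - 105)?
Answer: -9434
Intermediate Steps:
(39 - 1*(-50))*(u(5, Y) - 105) = (39 - 1*(-50))*(-1 - 105) = (39 + 50)*(-106) = 89*(-106) = -9434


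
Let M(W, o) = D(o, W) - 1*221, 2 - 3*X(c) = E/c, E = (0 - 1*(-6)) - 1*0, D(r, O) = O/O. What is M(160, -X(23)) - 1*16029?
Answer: -16249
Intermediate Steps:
D(r, O) = 1
E = 6 (E = (0 + 6) + 0 = 6 + 0 = 6)
X(c) = 2/3 - 2/c
M(W, o) = -220 (M(W, o) = 1 - 1*221 = 1 - 221 = -220)
M(160, -X(23)) - 1*16029 = -220 - 1*16029 = -220 - 16029 = -16249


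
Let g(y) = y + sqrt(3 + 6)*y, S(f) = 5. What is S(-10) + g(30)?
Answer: 125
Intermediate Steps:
g(y) = 4*y (g(y) = y + sqrt(9)*y = y + 3*y = 4*y)
S(-10) + g(30) = 5 + 4*30 = 5 + 120 = 125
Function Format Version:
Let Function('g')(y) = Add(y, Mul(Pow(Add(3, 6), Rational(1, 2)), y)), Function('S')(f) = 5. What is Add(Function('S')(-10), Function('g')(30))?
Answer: 125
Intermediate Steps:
Function('g')(y) = Mul(4, y) (Function('g')(y) = Add(y, Mul(Pow(9, Rational(1, 2)), y)) = Add(y, Mul(3, y)) = Mul(4, y))
Add(Function('S')(-10), Function('g')(30)) = Add(5, Mul(4, 30)) = Add(5, 120) = 125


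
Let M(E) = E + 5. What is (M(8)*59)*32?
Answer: 24544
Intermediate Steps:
M(E) = 5 + E
(M(8)*59)*32 = ((5 + 8)*59)*32 = (13*59)*32 = 767*32 = 24544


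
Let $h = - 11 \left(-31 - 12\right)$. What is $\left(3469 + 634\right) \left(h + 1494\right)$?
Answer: $8070601$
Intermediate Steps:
$h = 473$ ($h = \left(-11\right) \left(-43\right) = 473$)
$\left(3469 + 634\right) \left(h + 1494\right) = \left(3469 + 634\right) \left(473 + 1494\right) = 4103 \cdot 1967 = 8070601$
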